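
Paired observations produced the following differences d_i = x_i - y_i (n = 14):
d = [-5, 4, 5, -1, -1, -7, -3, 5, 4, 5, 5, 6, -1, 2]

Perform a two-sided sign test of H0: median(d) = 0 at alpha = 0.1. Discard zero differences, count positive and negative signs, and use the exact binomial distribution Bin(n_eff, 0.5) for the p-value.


Step 1: Discard zero differences. Original n = 14; n_eff = number of nonzero differences = 14.
Nonzero differences (with sign): -5, +4, +5, -1, -1, -7, -3, +5, +4, +5, +5, +6, -1, +2
Step 2: Count signs: positive = 8, negative = 6.
Step 3: Under H0: P(positive) = 0.5, so the number of positives S ~ Bin(14, 0.5).
Step 4: Two-sided exact p-value = sum of Bin(14,0.5) probabilities at or below the observed probability = 0.790527.
Step 5: alpha = 0.1. fail to reject H0.

n_eff = 14, pos = 8, neg = 6, p = 0.790527, fail to reject H0.


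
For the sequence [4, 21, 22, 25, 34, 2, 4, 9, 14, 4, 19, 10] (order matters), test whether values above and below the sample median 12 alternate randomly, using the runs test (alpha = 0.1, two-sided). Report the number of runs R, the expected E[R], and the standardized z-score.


Step 1: Compute median = 12; label A = above, B = below.
Labels in order: BAAAABBBABAB  (n_A = 6, n_B = 6)
Step 2: Count runs R = 7.
Step 3: Under H0 (random ordering), E[R] = 2*n_A*n_B/(n_A+n_B) + 1 = 2*6*6/12 + 1 = 7.0000.
        Var[R] = 2*n_A*n_B*(2*n_A*n_B - n_A - n_B) / ((n_A+n_B)^2 * (n_A+n_B-1)) = 4320/1584 = 2.7273.
        SD[R] = 1.6514.
Step 4: R = E[R], so z = 0 with no continuity correction.
Step 5: Two-sided p-value via normal approximation = 2*(1 - Phi(|z|)) = 1.000000.
Step 6: alpha = 0.1. fail to reject H0.

R = 7, z = 0.0000, p = 1.000000, fail to reject H0.


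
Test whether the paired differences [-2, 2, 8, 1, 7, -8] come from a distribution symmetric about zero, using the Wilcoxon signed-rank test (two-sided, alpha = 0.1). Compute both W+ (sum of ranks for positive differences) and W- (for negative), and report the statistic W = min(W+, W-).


Step 1: Drop any zero differences (none here) and take |d_i|.
|d| = [2, 2, 8, 1, 7, 8]
Step 2: Midrank |d_i| (ties get averaged ranks).
ranks: |2|->2.5, |2|->2.5, |8|->5.5, |1|->1, |7|->4, |8|->5.5
Step 3: Attach original signs; sum ranks with positive sign and with negative sign.
W+ = 2.5 + 5.5 + 1 + 4 = 13
W- = 2.5 + 5.5 = 8
(Check: W+ + W- = 21 should equal n(n+1)/2 = 21.)
Step 4: Test statistic W = min(W+, W-) = 8.
Step 5: Ties in |d|, so use the tie-corrected normal approximation.
        E[W] = n(n+1)/4 = 6*7/4 = 10.5.
        Tie groups: |d|=2 (t=2), |d|=8 (t=2); sum(t^3 - t) = 12.
        Var[W] = n(n+1)(2n+1)/24 - sum(t^3-t)/48 = 546/24 - 12/48 = 22.5.
        z = (W - E[W]) / sqrt(Var[W]) = (8 - 10.5) / 4.7434 = -0.5270.
        Two-sided p = 2*Phi(z) = 0.598161.
Step 6: alpha = 0.1. fail to reject H0.

W+ = 13, W- = 8, W = min = 8, p = 0.598161, fail to reject H0.


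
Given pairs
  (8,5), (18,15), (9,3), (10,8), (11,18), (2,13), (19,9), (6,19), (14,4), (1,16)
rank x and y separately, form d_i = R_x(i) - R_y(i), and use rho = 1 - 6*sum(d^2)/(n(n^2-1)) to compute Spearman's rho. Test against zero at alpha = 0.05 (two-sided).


Step 1: Rank x and y separately (midranks; no ties here).
rank(x): 8->4, 18->9, 9->5, 10->6, 11->7, 2->2, 19->10, 6->3, 14->8, 1->1
rank(y): 5->3, 15->7, 3->1, 8->4, 18->9, 13->6, 9->5, 19->10, 4->2, 16->8
Step 2: d_i = R_x(i) - R_y(i); compute d_i^2.
  (4-3)^2=1, (9-7)^2=4, (5-1)^2=16, (6-4)^2=4, (7-9)^2=4, (2-6)^2=16, (10-5)^2=25, (3-10)^2=49, (8-2)^2=36, (1-8)^2=49
sum(d^2) = 204.
Step 3: rho = 1 - 6*204 / (10*(10^2 - 1)) = 1 - 1224/990 = -0.236364.
Step 4: Under H0, t = rho * sqrt((n-2)/(1-rho^2)) = -0.6880 ~ t(8).
Step 5: Two-sided p-value from the t-distribution with 8 df = 0.510885.
Step 6: alpha = 0.05. fail to reject H0.

rho = -0.2364, p = 0.510885, fail to reject H0 at alpha = 0.05.


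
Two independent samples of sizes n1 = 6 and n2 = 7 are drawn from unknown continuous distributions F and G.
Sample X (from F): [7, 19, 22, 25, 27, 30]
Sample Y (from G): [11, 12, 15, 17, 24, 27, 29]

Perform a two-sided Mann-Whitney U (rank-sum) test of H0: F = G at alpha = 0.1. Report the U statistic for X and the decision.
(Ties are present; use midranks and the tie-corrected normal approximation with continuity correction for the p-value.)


Step 1: Combine and sort all 13 observations; assign midranks.
sorted (value, group): (7,X), (11,Y), (12,Y), (15,Y), (17,Y), (19,X), (22,X), (24,Y), (25,X), (27,X), (27,Y), (29,Y), (30,X)
ranks: 7->1, 11->2, 12->3, 15->4, 17->5, 19->6, 22->7, 24->8, 25->9, 27->10.5, 27->10.5, 29->12, 30->13
Step 2: Rank sum for X: R1 = 1 + 6 + 7 + 9 + 10.5 + 13 = 46.5.
Step 3: U_X = R1 - n1(n1+1)/2 = 46.5 - 6*7/2 = 46.5 - 21 = 25.5.
       U_Y = n1*n2 - U_X = 42 - 25.5 = 16.5.
Step 4: Ties are present, so use the tie-corrected normal approximation (with continuity correction) for the p-value.
Step 5: p-value = 0.567176; compare to alpha = 0.1. fail to reject H0.

U_X = 25.5, p = 0.567176, fail to reject H0 at alpha = 0.1.


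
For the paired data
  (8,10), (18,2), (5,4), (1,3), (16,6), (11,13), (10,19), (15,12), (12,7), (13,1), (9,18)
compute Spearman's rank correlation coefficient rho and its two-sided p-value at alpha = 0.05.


Step 1: Rank x and y separately (midranks; no ties here).
rank(x): 8->3, 18->11, 5->2, 1->1, 16->10, 11->6, 10->5, 15->9, 12->7, 13->8, 9->4
rank(y): 10->7, 2->2, 4->4, 3->3, 6->5, 13->9, 19->11, 12->8, 7->6, 1->1, 18->10
Step 2: d_i = R_x(i) - R_y(i); compute d_i^2.
  (3-7)^2=16, (11-2)^2=81, (2-4)^2=4, (1-3)^2=4, (10-5)^2=25, (6-9)^2=9, (5-11)^2=36, (9-8)^2=1, (7-6)^2=1, (8-1)^2=49, (4-10)^2=36
sum(d^2) = 262.
Step 3: rho = 1 - 6*262 / (11*(11^2 - 1)) = 1 - 1572/1320 = -0.190909.
Step 4: Under H0, t = rho * sqrt((n-2)/(1-rho^2)) = -0.5835 ~ t(9).
Step 5: Two-sided p-value from the t-distribution with 9 df = 0.573913.
Step 6: alpha = 0.05. fail to reject H0.

rho = -0.1909, p = 0.573913, fail to reject H0 at alpha = 0.05.


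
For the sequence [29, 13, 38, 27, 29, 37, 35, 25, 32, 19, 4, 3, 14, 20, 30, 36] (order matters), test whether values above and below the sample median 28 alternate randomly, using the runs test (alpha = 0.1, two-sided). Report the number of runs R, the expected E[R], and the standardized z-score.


Step 1: Compute median = 28; label A = above, B = below.
Labels in order: ABABAAABABBBBBAA  (n_A = 8, n_B = 8)
Step 2: Count runs R = 9.
Step 3: Under H0 (random ordering), E[R] = 2*n_A*n_B/(n_A+n_B) + 1 = 2*8*8/16 + 1 = 9.0000.
        Var[R] = 2*n_A*n_B*(2*n_A*n_B - n_A - n_B) / ((n_A+n_B)^2 * (n_A+n_B-1)) = 14336/3840 = 3.7333.
        SD[R] = 1.9322.
Step 4: R = E[R], so z = 0 with no continuity correction.
Step 5: Two-sided p-value via normal approximation = 2*(1 - Phi(|z|)) = 1.000000.
Step 6: alpha = 0.1. fail to reject H0.

R = 9, z = 0.0000, p = 1.000000, fail to reject H0.


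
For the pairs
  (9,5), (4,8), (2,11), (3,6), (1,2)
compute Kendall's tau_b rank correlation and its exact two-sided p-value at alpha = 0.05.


Step 1: Enumerate the 10 unordered pairs (i,j) with i<j and classify each by sign(x_j-x_i) * sign(y_j-y_i).
  (1,2):dx=-5,dy=+3->D; (1,3):dx=-7,dy=+6->D; (1,4):dx=-6,dy=+1->D; (1,5):dx=-8,dy=-3->C
  (2,3):dx=-2,dy=+3->D; (2,4):dx=-1,dy=-2->C; (2,5):dx=-3,dy=-6->C; (3,4):dx=+1,dy=-5->D
  (3,5):dx=-1,dy=-9->C; (4,5):dx=-2,dy=-4->C
Step 2: C = 5, D = 5, total pairs = 10.
Step 3: tau = (C - D)/(n(n-1)/2) = (5 - 5)/10 = 0.000000.
Step 4: Exact two-sided p-value (enumerate n! = 120 permutations of y under H0): p = 1.000000.
Step 5: alpha = 0.05. fail to reject H0.

tau_b = 0.0000 (C=5, D=5), p = 1.000000, fail to reject H0.


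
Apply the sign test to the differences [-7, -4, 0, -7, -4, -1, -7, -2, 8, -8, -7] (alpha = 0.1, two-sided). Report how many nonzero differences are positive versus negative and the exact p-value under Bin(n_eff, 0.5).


Step 1: Discard zero differences. Original n = 11; n_eff = number of nonzero differences = 10.
Nonzero differences (with sign): -7, -4, -7, -4, -1, -7, -2, +8, -8, -7
Step 2: Count signs: positive = 1, negative = 9.
Step 3: Under H0: P(positive) = 0.5, so the number of positives S ~ Bin(10, 0.5).
Step 4: Two-sided exact p-value = sum of Bin(10,0.5) probabilities at or below the observed probability = 0.021484.
Step 5: alpha = 0.1. reject H0.

n_eff = 10, pos = 1, neg = 9, p = 0.021484, reject H0.


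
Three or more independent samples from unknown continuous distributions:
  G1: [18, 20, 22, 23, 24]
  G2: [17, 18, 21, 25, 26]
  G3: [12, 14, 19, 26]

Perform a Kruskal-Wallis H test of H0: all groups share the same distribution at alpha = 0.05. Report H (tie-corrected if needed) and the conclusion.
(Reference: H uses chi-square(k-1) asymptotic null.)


Step 1: Combine all N = 14 observations and assign midranks.
sorted (value, group, rank): (12,G3,1), (14,G3,2), (17,G2,3), (18,G1,4.5), (18,G2,4.5), (19,G3,6), (20,G1,7), (21,G2,8), (22,G1,9), (23,G1,10), (24,G1,11), (25,G2,12), (26,G2,13.5), (26,G3,13.5)
Step 2: Sum ranks within each group.
R_1 = 41.5 (n_1 = 5)
R_2 = 41 (n_2 = 5)
R_3 = 22.5 (n_3 = 4)
Step 3: H = 12/(N(N+1)) * sum(R_i^2/n_i) - 3(N+1)
     = 12/(14*15) * (41.5^2/5 + 41^2/5 + 22.5^2/4) - 3*15
     = 0.057143 * 807.212 - 45
     = 1.126429.
Step 4: Ties present; correction factor C = 1 - 12/(14^3 - 14) = 0.995604. Corrected H = 1.126429 / 0.995604 = 1.131402.
Step 5: Under H0, H ~ chi^2(2); p-value = 0.567962.
Step 6: alpha = 0.05. fail to reject H0.

H = 1.1314, df = 2, p = 0.567962, fail to reject H0.


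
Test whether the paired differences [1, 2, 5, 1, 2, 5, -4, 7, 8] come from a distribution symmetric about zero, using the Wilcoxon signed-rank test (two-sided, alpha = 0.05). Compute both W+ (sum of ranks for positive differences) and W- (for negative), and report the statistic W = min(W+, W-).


Step 1: Drop any zero differences (none here) and take |d_i|.
|d| = [1, 2, 5, 1, 2, 5, 4, 7, 8]
Step 2: Midrank |d_i| (ties get averaged ranks).
ranks: |1|->1.5, |2|->3.5, |5|->6.5, |1|->1.5, |2|->3.5, |5|->6.5, |4|->5, |7|->8, |8|->9
Step 3: Attach original signs; sum ranks with positive sign and with negative sign.
W+ = 1.5 + 3.5 + 6.5 + 1.5 + 3.5 + 6.5 + 8 + 9 = 40
W- = 5 = 5
(Check: W+ + W- = 45 should equal n(n+1)/2 = 45.)
Step 4: Test statistic W = min(W+, W-) = 5.
Step 5: Ties in |d|, so use the tie-corrected normal approximation.
        E[W] = n(n+1)/4 = 9*10/4 = 22.5.
        Tie groups: |d|=1 (t=2), |d|=2 (t=2), |d|=5 (t=2); sum(t^3 - t) = 18.
        Var[W] = n(n+1)(2n+1)/24 - sum(t^3-t)/48 = 1710/24 - 18/48 = 70.875.
        z = (W - E[W]) / sqrt(Var[W]) = (5 - 22.5) / 8.4187 = -2.0787.
        Two-sided p = 2*Phi(z) = 0.037645.
Step 6: alpha = 0.05. reject H0.

W+ = 40, W- = 5, W = min = 5, p = 0.037645, reject H0.


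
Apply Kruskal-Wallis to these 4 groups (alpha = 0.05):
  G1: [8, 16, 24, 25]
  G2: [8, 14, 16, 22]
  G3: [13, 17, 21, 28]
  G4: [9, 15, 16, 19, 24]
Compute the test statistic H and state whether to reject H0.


Step 1: Combine all N = 17 observations and assign midranks.
sorted (value, group, rank): (8,G1,1.5), (8,G2,1.5), (9,G4,3), (13,G3,4), (14,G2,5), (15,G4,6), (16,G1,8), (16,G2,8), (16,G4,8), (17,G3,10), (19,G4,11), (21,G3,12), (22,G2,13), (24,G1,14.5), (24,G4,14.5), (25,G1,16), (28,G3,17)
Step 2: Sum ranks within each group.
R_1 = 40 (n_1 = 4)
R_2 = 27.5 (n_2 = 4)
R_3 = 43 (n_3 = 4)
R_4 = 42.5 (n_4 = 5)
Step 3: H = 12/(N(N+1)) * sum(R_i^2/n_i) - 3(N+1)
     = 12/(17*18) * (40^2/4 + 27.5^2/4 + 43^2/4 + 42.5^2/5) - 3*18
     = 0.039216 * 1412.56 - 54
     = 1.394608.
Step 4: Ties present; correction factor C = 1 - 36/(17^3 - 17) = 0.992647. Corrected H = 1.394608 / 0.992647 = 1.404938.
Step 5: Under H0, H ~ chi^2(3); p-value = 0.704378.
Step 6: alpha = 0.05. fail to reject H0.

H = 1.4049, df = 3, p = 0.704378, fail to reject H0.


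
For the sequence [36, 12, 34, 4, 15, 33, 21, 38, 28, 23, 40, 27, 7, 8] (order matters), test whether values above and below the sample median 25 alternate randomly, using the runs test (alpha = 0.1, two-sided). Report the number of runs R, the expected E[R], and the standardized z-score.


Step 1: Compute median = 25; label A = above, B = below.
Labels in order: ABABBABAABAABB  (n_A = 7, n_B = 7)
Step 2: Count runs R = 10.
Step 3: Under H0 (random ordering), E[R] = 2*n_A*n_B/(n_A+n_B) + 1 = 2*7*7/14 + 1 = 8.0000.
        Var[R] = 2*n_A*n_B*(2*n_A*n_B - n_A - n_B) / ((n_A+n_B)^2 * (n_A+n_B-1)) = 8232/2548 = 3.2308.
        SD[R] = 1.7974.
Step 4: Continuity-corrected z = (R - 0.5 - E[R]) / SD[R] = (10 - 0.5 - 8.0000) / 1.7974 = 0.8345.
Step 5: Two-sided p-value via normal approximation = 2*(1 - Phi(|z|)) = 0.403986.
Step 6: alpha = 0.1. fail to reject H0.

R = 10, z = 0.8345, p = 0.403986, fail to reject H0.


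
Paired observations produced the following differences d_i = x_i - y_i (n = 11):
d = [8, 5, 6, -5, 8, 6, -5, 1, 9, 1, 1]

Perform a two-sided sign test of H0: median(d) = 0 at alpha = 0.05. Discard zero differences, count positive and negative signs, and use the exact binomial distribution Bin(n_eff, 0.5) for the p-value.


Step 1: Discard zero differences. Original n = 11; n_eff = number of nonzero differences = 11.
Nonzero differences (with sign): +8, +5, +6, -5, +8, +6, -5, +1, +9, +1, +1
Step 2: Count signs: positive = 9, negative = 2.
Step 3: Under H0: P(positive) = 0.5, so the number of positives S ~ Bin(11, 0.5).
Step 4: Two-sided exact p-value = sum of Bin(11,0.5) probabilities at or below the observed probability = 0.065430.
Step 5: alpha = 0.05. fail to reject H0.

n_eff = 11, pos = 9, neg = 2, p = 0.065430, fail to reject H0.


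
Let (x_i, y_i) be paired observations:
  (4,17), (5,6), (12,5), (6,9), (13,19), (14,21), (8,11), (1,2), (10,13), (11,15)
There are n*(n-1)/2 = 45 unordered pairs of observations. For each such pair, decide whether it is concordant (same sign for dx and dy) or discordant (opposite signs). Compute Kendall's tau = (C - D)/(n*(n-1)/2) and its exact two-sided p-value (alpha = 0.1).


Step 1: Enumerate the 45 unordered pairs (i,j) with i<j and classify each by sign(x_j-x_i) * sign(y_j-y_i).
  (1,2):dx=+1,dy=-11->D; (1,3):dx=+8,dy=-12->D; (1,4):dx=+2,dy=-8->D; (1,5):dx=+9,dy=+2->C
  (1,6):dx=+10,dy=+4->C; (1,7):dx=+4,dy=-6->D; (1,8):dx=-3,dy=-15->C; (1,9):dx=+6,dy=-4->D
  (1,10):dx=+7,dy=-2->D; (2,3):dx=+7,dy=-1->D; (2,4):dx=+1,dy=+3->C; (2,5):dx=+8,dy=+13->C
  (2,6):dx=+9,dy=+15->C; (2,7):dx=+3,dy=+5->C; (2,8):dx=-4,dy=-4->C; (2,9):dx=+5,dy=+7->C
  (2,10):dx=+6,dy=+9->C; (3,4):dx=-6,dy=+4->D; (3,5):dx=+1,dy=+14->C; (3,6):dx=+2,dy=+16->C
  (3,7):dx=-4,dy=+6->D; (3,8):dx=-11,dy=-3->C; (3,9):dx=-2,dy=+8->D; (3,10):dx=-1,dy=+10->D
  (4,5):dx=+7,dy=+10->C; (4,6):dx=+8,dy=+12->C; (4,7):dx=+2,dy=+2->C; (4,8):dx=-5,dy=-7->C
  (4,9):dx=+4,dy=+4->C; (4,10):dx=+5,dy=+6->C; (5,6):dx=+1,dy=+2->C; (5,7):dx=-5,dy=-8->C
  (5,8):dx=-12,dy=-17->C; (5,9):dx=-3,dy=-6->C; (5,10):dx=-2,dy=-4->C; (6,7):dx=-6,dy=-10->C
  (6,8):dx=-13,dy=-19->C; (6,9):dx=-4,dy=-8->C; (6,10):dx=-3,dy=-6->C; (7,8):dx=-7,dy=-9->C
  (7,9):dx=+2,dy=+2->C; (7,10):dx=+3,dy=+4->C; (8,9):dx=+9,dy=+11->C; (8,10):dx=+10,dy=+13->C
  (9,10):dx=+1,dy=+2->C
Step 2: C = 34, D = 11, total pairs = 45.
Step 3: tau = (C - D)/(n(n-1)/2) = (34 - 11)/45 = 0.511111.
Step 4: Exact two-sided p-value (enumerate n! = 3628800 permutations of y under H0): p = 0.046623.
Step 5: alpha = 0.1. reject H0.

tau_b = 0.5111 (C=34, D=11), p = 0.046623, reject H0.


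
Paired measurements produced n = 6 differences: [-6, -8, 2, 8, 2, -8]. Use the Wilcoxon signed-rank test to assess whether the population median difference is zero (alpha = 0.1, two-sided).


Step 1: Drop any zero differences (none here) and take |d_i|.
|d| = [6, 8, 2, 8, 2, 8]
Step 2: Midrank |d_i| (ties get averaged ranks).
ranks: |6|->3, |8|->5, |2|->1.5, |8|->5, |2|->1.5, |8|->5
Step 3: Attach original signs; sum ranks with positive sign and with negative sign.
W+ = 1.5 + 5 + 1.5 = 8
W- = 3 + 5 + 5 = 13
(Check: W+ + W- = 21 should equal n(n+1)/2 = 21.)
Step 4: Test statistic W = min(W+, W-) = 8.
Step 5: Ties in |d|, so use the tie-corrected normal approximation.
        E[W] = n(n+1)/4 = 6*7/4 = 10.5.
        Tie groups: |d|=2 (t=2), |d|=8 (t=3); sum(t^3 - t) = 30.
        Var[W] = n(n+1)(2n+1)/24 - sum(t^3-t)/48 = 546/24 - 30/48 = 22.125.
        z = (W - E[W]) / sqrt(Var[W]) = (8 - 10.5) / 4.7037 = -0.5315.
        Two-sided p = 2*Phi(z) = 0.595076.
Step 6: alpha = 0.1. fail to reject H0.

W+ = 8, W- = 13, W = min = 8, p = 0.595076, fail to reject H0.


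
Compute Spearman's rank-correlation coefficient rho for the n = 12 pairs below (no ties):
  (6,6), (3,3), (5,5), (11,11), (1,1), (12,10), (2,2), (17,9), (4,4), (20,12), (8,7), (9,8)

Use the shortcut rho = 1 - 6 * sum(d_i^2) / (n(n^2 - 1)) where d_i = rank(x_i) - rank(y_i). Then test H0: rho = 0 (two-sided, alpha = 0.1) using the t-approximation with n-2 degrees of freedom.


Step 1: Rank x and y separately (midranks; no ties here).
rank(x): 6->6, 3->3, 5->5, 11->9, 1->1, 12->10, 2->2, 17->11, 4->4, 20->12, 8->7, 9->8
rank(y): 6->6, 3->3, 5->5, 11->11, 1->1, 10->10, 2->2, 9->9, 4->4, 12->12, 7->7, 8->8
Step 2: d_i = R_x(i) - R_y(i); compute d_i^2.
  (6-6)^2=0, (3-3)^2=0, (5-5)^2=0, (9-11)^2=4, (1-1)^2=0, (10-10)^2=0, (2-2)^2=0, (11-9)^2=4, (4-4)^2=0, (12-12)^2=0, (7-7)^2=0, (8-8)^2=0
sum(d^2) = 8.
Step 3: rho = 1 - 6*8 / (12*(12^2 - 1)) = 1 - 48/1716 = 0.972028.
Step 4: Under H0, t = rho * sqrt((n-2)/(1-rho^2)) = 13.0876 ~ t(10).
Step 5: Two-sided p-value from the t-distribution with 10 df = 0.000000.
Step 6: alpha = 0.1. reject H0.

rho = 0.9720, p = 0.000000, reject H0 at alpha = 0.1.


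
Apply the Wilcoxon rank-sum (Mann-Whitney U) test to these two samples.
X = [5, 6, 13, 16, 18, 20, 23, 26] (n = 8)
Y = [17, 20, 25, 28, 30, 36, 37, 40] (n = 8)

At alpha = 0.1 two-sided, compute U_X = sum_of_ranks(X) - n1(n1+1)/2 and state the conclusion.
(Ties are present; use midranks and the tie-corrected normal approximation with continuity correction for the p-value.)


Step 1: Combine and sort all 16 observations; assign midranks.
sorted (value, group): (5,X), (6,X), (13,X), (16,X), (17,Y), (18,X), (20,X), (20,Y), (23,X), (25,Y), (26,X), (28,Y), (30,Y), (36,Y), (37,Y), (40,Y)
ranks: 5->1, 6->2, 13->3, 16->4, 17->5, 18->6, 20->7.5, 20->7.5, 23->9, 25->10, 26->11, 28->12, 30->13, 36->14, 37->15, 40->16
Step 2: Rank sum for X: R1 = 1 + 2 + 3 + 4 + 6 + 7.5 + 9 + 11 = 43.5.
Step 3: U_X = R1 - n1(n1+1)/2 = 43.5 - 8*9/2 = 43.5 - 36 = 7.5.
       U_Y = n1*n2 - U_X = 64 - 7.5 = 56.5.
Step 4: Ties are present, so use the tie-corrected normal approximation (with continuity correction) for the p-value.
Step 5: p-value = 0.011657; compare to alpha = 0.1. reject H0.

U_X = 7.5, p = 0.011657, reject H0 at alpha = 0.1.


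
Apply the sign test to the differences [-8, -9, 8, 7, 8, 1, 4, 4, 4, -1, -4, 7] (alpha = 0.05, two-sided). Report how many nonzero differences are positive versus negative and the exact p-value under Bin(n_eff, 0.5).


Step 1: Discard zero differences. Original n = 12; n_eff = number of nonzero differences = 12.
Nonzero differences (with sign): -8, -9, +8, +7, +8, +1, +4, +4, +4, -1, -4, +7
Step 2: Count signs: positive = 8, negative = 4.
Step 3: Under H0: P(positive) = 0.5, so the number of positives S ~ Bin(12, 0.5).
Step 4: Two-sided exact p-value = sum of Bin(12,0.5) probabilities at or below the observed probability = 0.387695.
Step 5: alpha = 0.05. fail to reject H0.

n_eff = 12, pos = 8, neg = 4, p = 0.387695, fail to reject H0.


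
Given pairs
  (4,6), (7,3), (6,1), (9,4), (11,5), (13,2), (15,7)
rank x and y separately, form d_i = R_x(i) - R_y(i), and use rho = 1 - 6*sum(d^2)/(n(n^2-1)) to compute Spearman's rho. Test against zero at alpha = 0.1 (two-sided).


Step 1: Rank x and y separately (midranks; no ties here).
rank(x): 4->1, 7->3, 6->2, 9->4, 11->5, 13->6, 15->7
rank(y): 6->6, 3->3, 1->1, 4->4, 5->5, 2->2, 7->7
Step 2: d_i = R_x(i) - R_y(i); compute d_i^2.
  (1-6)^2=25, (3-3)^2=0, (2-1)^2=1, (4-4)^2=0, (5-5)^2=0, (6-2)^2=16, (7-7)^2=0
sum(d^2) = 42.
Step 3: rho = 1 - 6*42 / (7*(7^2 - 1)) = 1 - 252/336 = 0.250000.
Step 4: Under H0, t = rho * sqrt((n-2)/(1-rho^2)) = 0.5774 ~ t(5).
Step 5: Two-sided p-value from the t-distribution with 5 df = 0.588724.
Step 6: alpha = 0.1. fail to reject H0.

rho = 0.2500, p = 0.588724, fail to reject H0 at alpha = 0.1.


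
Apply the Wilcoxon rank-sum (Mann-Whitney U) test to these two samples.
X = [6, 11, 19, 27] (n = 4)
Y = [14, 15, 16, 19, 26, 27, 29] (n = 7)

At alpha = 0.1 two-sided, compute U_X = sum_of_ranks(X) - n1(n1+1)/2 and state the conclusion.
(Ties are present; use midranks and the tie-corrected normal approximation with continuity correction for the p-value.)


Step 1: Combine and sort all 11 observations; assign midranks.
sorted (value, group): (6,X), (11,X), (14,Y), (15,Y), (16,Y), (19,X), (19,Y), (26,Y), (27,X), (27,Y), (29,Y)
ranks: 6->1, 11->2, 14->3, 15->4, 16->5, 19->6.5, 19->6.5, 26->8, 27->9.5, 27->9.5, 29->11
Step 2: Rank sum for X: R1 = 1 + 2 + 6.5 + 9.5 = 19.
Step 3: U_X = R1 - n1(n1+1)/2 = 19 - 4*5/2 = 19 - 10 = 9.
       U_Y = n1*n2 - U_X = 28 - 9 = 19.
Step 4: Ties are present, so use the tie-corrected normal approximation (with continuity correction) for the p-value.
Step 5: p-value = 0.392932; compare to alpha = 0.1. fail to reject H0.

U_X = 9, p = 0.392932, fail to reject H0 at alpha = 0.1.


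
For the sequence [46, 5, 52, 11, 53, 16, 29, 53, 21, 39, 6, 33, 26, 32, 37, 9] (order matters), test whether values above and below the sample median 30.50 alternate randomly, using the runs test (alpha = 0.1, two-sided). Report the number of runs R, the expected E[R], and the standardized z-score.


Step 1: Compute median = 30.50; label A = above, B = below.
Labels in order: ABABABBABABABAAB  (n_A = 8, n_B = 8)
Step 2: Count runs R = 14.
Step 3: Under H0 (random ordering), E[R] = 2*n_A*n_B/(n_A+n_B) + 1 = 2*8*8/16 + 1 = 9.0000.
        Var[R] = 2*n_A*n_B*(2*n_A*n_B - n_A - n_B) / ((n_A+n_B)^2 * (n_A+n_B-1)) = 14336/3840 = 3.7333.
        SD[R] = 1.9322.
Step 4: Continuity-corrected z = (R - 0.5 - E[R]) / SD[R] = (14 - 0.5 - 9.0000) / 1.9322 = 2.3290.
Step 5: Two-sided p-value via normal approximation = 2*(1 - Phi(|z|)) = 0.019861.
Step 6: alpha = 0.1. reject H0.

R = 14, z = 2.3290, p = 0.019861, reject H0.


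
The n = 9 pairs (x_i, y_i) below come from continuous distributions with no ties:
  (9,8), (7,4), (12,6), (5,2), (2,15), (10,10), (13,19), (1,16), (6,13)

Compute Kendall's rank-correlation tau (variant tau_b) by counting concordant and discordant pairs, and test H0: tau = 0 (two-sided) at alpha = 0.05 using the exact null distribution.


Step 1: Enumerate the 36 unordered pairs (i,j) with i<j and classify each by sign(x_j-x_i) * sign(y_j-y_i).
  (1,2):dx=-2,dy=-4->C; (1,3):dx=+3,dy=-2->D; (1,4):dx=-4,dy=-6->C; (1,5):dx=-7,dy=+7->D
  (1,6):dx=+1,dy=+2->C; (1,7):dx=+4,dy=+11->C; (1,8):dx=-8,dy=+8->D; (1,9):dx=-3,dy=+5->D
  (2,3):dx=+5,dy=+2->C; (2,4):dx=-2,dy=-2->C; (2,5):dx=-5,dy=+11->D; (2,6):dx=+3,dy=+6->C
  (2,7):dx=+6,dy=+15->C; (2,8):dx=-6,dy=+12->D; (2,9):dx=-1,dy=+9->D; (3,4):dx=-7,dy=-4->C
  (3,5):dx=-10,dy=+9->D; (3,6):dx=-2,dy=+4->D; (3,7):dx=+1,dy=+13->C; (3,8):dx=-11,dy=+10->D
  (3,9):dx=-6,dy=+7->D; (4,5):dx=-3,dy=+13->D; (4,6):dx=+5,dy=+8->C; (4,7):dx=+8,dy=+17->C
  (4,8):dx=-4,dy=+14->D; (4,9):dx=+1,dy=+11->C; (5,6):dx=+8,dy=-5->D; (5,7):dx=+11,dy=+4->C
  (5,8):dx=-1,dy=+1->D; (5,9):dx=+4,dy=-2->D; (6,7):dx=+3,dy=+9->C; (6,8):dx=-9,dy=+6->D
  (6,9):dx=-4,dy=+3->D; (7,8):dx=-12,dy=-3->C; (7,9):dx=-7,dy=-6->C; (8,9):dx=+5,dy=-3->D
Step 2: C = 17, D = 19, total pairs = 36.
Step 3: tau = (C - D)/(n(n-1)/2) = (17 - 19)/36 = -0.055556.
Step 4: Exact two-sided p-value (enumerate n! = 362880 permutations of y under H0): p = 0.919455.
Step 5: alpha = 0.05. fail to reject H0.

tau_b = -0.0556 (C=17, D=19), p = 0.919455, fail to reject H0.


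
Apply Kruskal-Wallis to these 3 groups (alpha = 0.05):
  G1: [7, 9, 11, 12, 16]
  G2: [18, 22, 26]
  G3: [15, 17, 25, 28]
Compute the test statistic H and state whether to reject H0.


Step 1: Combine all N = 12 observations and assign midranks.
sorted (value, group, rank): (7,G1,1), (9,G1,2), (11,G1,3), (12,G1,4), (15,G3,5), (16,G1,6), (17,G3,7), (18,G2,8), (22,G2,9), (25,G3,10), (26,G2,11), (28,G3,12)
Step 2: Sum ranks within each group.
R_1 = 16 (n_1 = 5)
R_2 = 28 (n_2 = 3)
R_3 = 34 (n_3 = 4)
Step 3: H = 12/(N(N+1)) * sum(R_i^2/n_i) - 3(N+1)
     = 12/(12*13) * (16^2/5 + 28^2/3 + 34^2/4) - 3*13
     = 0.076923 * 601.533 - 39
     = 7.271795.
Step 4: No ties, so H is used without correction.
Step 5: Under H0, H ~ chi^2(2); p-value = 0.026360.
Step 6: alpha = 0.05. reject H0.

H = 7.2718, df = 2, p = 0.026360, reject H0.


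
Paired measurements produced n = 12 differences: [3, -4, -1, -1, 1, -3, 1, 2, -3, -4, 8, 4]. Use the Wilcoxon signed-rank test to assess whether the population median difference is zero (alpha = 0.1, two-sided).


Step 1: Drop any zero differences (none here) and take |d_i|.
|d| = [3, 4, 1, 1, 1, 3, 1, 2, 3, 4, 8, 4]
Step 2: Midrank |d_i| (ties get averaged ranks).
ranks: |3|->7, |4|->10, |1|->2.5, |1|->2.5, |1|->2.5, |3|->7, |1|->2.5, |2|->5, |3|->7, |4|->10, |8|->12, |4|->10
Step 3: Attach original signs; sum ranks with positive sign and with negative sign.
W+ = 7 + 2.5 + 2.5 + 5 + 12 + 10 = 39
W- = 10 + 2.5 + 2.5 + 7 + 7 + 10 = 39
(Check: W+ + W- = 78 should equal n(n+1)/2 = 78.)
Step 4: Test statistic W = min(W+, W-) = 39.
Step 5: Ties in |d|, so use the tie-corrected normal approximation.
        E[W] = n(n+1)/4 = 12*13/4 = 39.
        Tie groups: |d|=1 (t=4), |d|=3 (t=3), |d|=4 (t=3); sum(t^3 - t) = 108.
        Var[W] = n(n+1)(2n+1)/24 - sum(t^3-t)/48 = 3900/24 - 108/48 = 160.25.
        z = (W - E[W]) / sqrt(Var[W]) = (39 - 39) / 12.6590 = 0.0000.
        Two-sided p = 2*Phi(z) = 1.000000.
Step 6: alpha = 0.1. fail to reject H0.

W+ = 39, W- = 39, W = min = 39, p = 1.000000, fail to reject H0.


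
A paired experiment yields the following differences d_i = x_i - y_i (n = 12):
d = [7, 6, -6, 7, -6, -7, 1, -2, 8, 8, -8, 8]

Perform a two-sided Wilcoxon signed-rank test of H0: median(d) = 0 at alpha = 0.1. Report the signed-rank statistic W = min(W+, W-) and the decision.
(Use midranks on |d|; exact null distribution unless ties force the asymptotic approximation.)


Step 1: Drop any zero differences (none here) and take |d_i|.
|d| = [7, 6, 6, 7, 6, 7, 1, 2, 8, 8, 8, 8]
Step 2: Midrank |d_i| (ties get averaged ranks).
ranks: |7|->7, |6|->4, |6|->4, |7|->7, |6|->4, |7|->7, |1|->1, |2|->2, |8|->10.5, |8|->10.5, |8|->10.5, |8|->10.5
Step 3: Attach original signs; sum ranks with positive sign and with negative sign.
W+ = 7 + 4 + 7 + 1 + 10.5 + 10.5 + 10.5 = 50.5
W- = 4 + 4 + 7 + 2 + 10.5 = 27.5
(Check: W+ + W- = 78 should equal n(n+1)/2 = 78.)
Step 4: Test statistic W = min(W+, W-) = 27.5.
Step 5: Ties in |d|, so use the tie-corrected normal approximation.
        E[W] = n(n+1)/4 = 12*13/4 = 39.
        Tie groups: |d|=6 (t=3), |d|=7 (t=3), |d|=8 (t=4); sum(t^3 - t) = 108.
        Var[W] = n(n+1)(2n+1)/24 - sum(t^3-t)/48 = 3900/24 - 108/48 = 160.25.
        z = (W - E[W]) / sqrt(Var[W]) = (27.5 - 39) / 12.6590 = -0.9084.
        Two-sided p = 2*Phi(z) = 0.363643.
Step 6: alpha = 0.1. fail to reject H0.

W+ = 50.5, W- = 27.5, W = min = 27.5, p = 0.363643, fail to reject H0.


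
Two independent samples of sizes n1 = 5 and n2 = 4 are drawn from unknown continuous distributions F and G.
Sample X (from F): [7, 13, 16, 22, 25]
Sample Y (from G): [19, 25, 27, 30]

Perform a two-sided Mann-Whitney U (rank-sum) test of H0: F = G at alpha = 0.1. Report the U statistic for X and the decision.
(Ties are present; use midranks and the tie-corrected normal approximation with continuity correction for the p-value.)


Step 1: Combine and sort all 9 observations; assign midranks.
sorted (value, group): (7,X), (13,X), (16,X), (19,Y), (22,X), (25,X), (25,Y), (27,Y), (30,Y)
ranks: 7->1, 13->2, 16->3, 19->4, 22->5, 25->6.5, 25->6.5, 27->8, 30->9
Step 2: Rank sum for X: R1 = 1 + 2 + 3 + 5 + 6.5 = 17.5.
Step 3: U_X = R1 - n1(n1+1)/2 = 17.5 - 5*6/2 = 17.5 - 15 = 2.5.
       U_Y = n1*n2 - U_X = 20 - 2.5 = 17.5.
Step 4: Ties are present, so use the tie-corrected normal approximation (with continuity correction) for the p-value.
Step 5: p-value = 0.085100; compare to alpha = 0.1. reject H0.

U_X = 2.5, p = 0.085100, reject H0 at alpha = 0.1.


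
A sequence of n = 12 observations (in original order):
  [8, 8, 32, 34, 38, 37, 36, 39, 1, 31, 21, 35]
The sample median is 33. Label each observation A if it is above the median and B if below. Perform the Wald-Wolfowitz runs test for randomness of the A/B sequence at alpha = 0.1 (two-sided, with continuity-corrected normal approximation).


Step 1: Compute median = 33; label A = above, B = below.
Labels in order: BBBAAAAABBBA  (n_A = 6, n_B = 6)
Step 2: Count runs R = 4.
Step 3: Under H0 (random ordering), E[R] = 2*n_A*n_B/(n_A+n_B) + 1 = 2*6*6/12 + 1 = 7.0000.
        Var[R] = 2*n_A*n_B*(2*n_A*n_B - n_A - n_B) / ((n_A+n_B)^2 * (n_A+n_B-1)) = 4320/1584 = 2.7273.
        SD[R] = 1.6514.
Step 4: Continuity-corrected z = (R + 0.5 - E[R]) / SD[R] = (4 + 0.5 - 7.0000) / 1.6514 = -1.5138.
Step 5: Two-sided p-value via normal approximation = 2*(1 - Phi(|z|)) = 0.130070.
Step 6: alpha = 0.1. fail to reject H0.

R = 4, z = -1.5138, p = 0.130070, fail to reject H0.


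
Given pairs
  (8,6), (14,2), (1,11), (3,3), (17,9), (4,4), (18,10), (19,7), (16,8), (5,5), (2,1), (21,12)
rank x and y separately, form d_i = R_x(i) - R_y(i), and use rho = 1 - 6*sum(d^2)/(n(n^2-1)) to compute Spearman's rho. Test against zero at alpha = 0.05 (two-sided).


Step 1: Rank x and y separately (midranks; no ties here).
rank(x): 8->6, 14->7, 1->1, 3->3, 17->9, 4->4, 18->10, 19->11, 16->8, 5->5, 2->2, 21->12
rank(y): 6->6, 2->2, 11->11, 3->3, 9->9, 4->4, 10->10, 7->7, 8->8, 5->5, 1->1, 12->12
Step 2: d_i = R_x(i) - R_y(i); compute d_i^2.
  (6-6)^2=0, (7-2)^2=25, (1-11)^2=100, (3-3)^2=0, (9-9)^2=0, (4-4)^2=0, (10-10)^2=0, (11-7)^2=16, (8-8)^2=0, (5-5)^2=0, (2-1)^2=1, (12-12)^2=0
sum(d^2) = 142.
Step 3: rho = 1 - 6*142 / (12*(12^2 - 1)) = 1 - 852/1716 = 0.503497.
Step 4: Under H0, t = rho * sqrt((n-2)/(1-rho^2)) = 1.8428 ~ t(10).
Step 5: Two-sided p-value from the t-distribution with 10 df = 0.095157.
Step 6: alpha = 0.05. fail to reject H0.

rho = 0.5035, p = 0.095157, fail to reject H0 at alpha = 0.05.


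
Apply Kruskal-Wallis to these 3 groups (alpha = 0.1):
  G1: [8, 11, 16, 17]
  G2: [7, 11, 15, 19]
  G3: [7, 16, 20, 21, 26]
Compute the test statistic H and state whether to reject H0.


Step 1: Combine all N = 13 observations and assign midranks.
sorted (value, group, rank): (7,G2,1.5), (7,G3,1.5), (8,G1,3), (11,G1,4.5), (11,G2,4.5), (15,G2,6), (16,G1,7.5), (16,G3,7.5), (17,G1,9), (19,G2,10), (20,G3,11), (21,G3,12), (26,G3,13)
Step 2: Sum ranks within each group.
R_1 = 24 (n_1 = 4)
R_2 = 22 (n_2 = 4)
R_3 = 45 (n_3 = 5)
Step 3: H = 12/(N(N+1)) * sum(R_i^2/n_i) - 3(N+1)
     = 12/(13*14) * (24^2/4 + 22^2/4 + 45^2/5) - 3*14
     = 0.065934 * 670 - 42
     = 2.175824.
Step 4: Ties present; correction factor C = 1 - 18/(13^3 - 13) = 0.991758. Corrected H = 2.175824 / 0.991758 = 2.193906.
Step 5: Under H0, H ~ chi^2(2); p-value = 0.333887.
Step 6: alpha = 0.1. fail to reject H0.

H = 2.1939, df = 2, p = 0.333887, fail to reject H0.


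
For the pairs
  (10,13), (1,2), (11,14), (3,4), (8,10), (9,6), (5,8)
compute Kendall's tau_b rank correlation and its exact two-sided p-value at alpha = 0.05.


Step 1: Enumerate the 21 unordered pairs (i,j) with i<j and classify each by sign(x_j-x_i) * sign(y_j-y_i).
  (1,2):dx=-9,dy=-11->C; (1,3):dx=+1,dy=+1->C; (1,4):dx=-7,dy=-9->C; (1,5):dx=-2,dy=-3->C
  (1,6):dx=-1,dy=-7->C; (1,7):dx=-5,dy=-5->C; (2,3):dx=+10,dy=+12->C; (2,4):dx=+2,dy=+2->C
  (2,5):dx=+7,dy=+8->C; (2,6):dx=+8,dy=+4->C; (2,7):dx=+4,dy=+6->C; (3,4):dx=-8,dy=-10->C
  (3,5):dx=-3,dy=-4->C; (3,6):dx=-2,dy=-8->C; (3,7):dx=-6,dy=-6->C; (4,5):dx=+5,dy=+6->C
  (4,6):dx=+6,dy=+2->C; (4,7):dx=+2,dy=+4->C; (5,6):dx=+1,dy=-4->D; (5,7):dx=-3,dy=-2->C
  (6,7):dx=-4,dy=+2->D
Step 2: C = 19, D = 2, total pairs = 21.
Step 3: tau = (C - D)/(n(n-1)/2) = (19 - 2)/21 = 0.809524.
Step 4: Exact two-sided p-value (enumerate n! = 5040 permutations of y under H0): p = 0.010714.
Step 5: alpha = 0.05. reject H0.

tau_b = 0.8095 (C=19, D=2), p = 0.010714, reject H0.


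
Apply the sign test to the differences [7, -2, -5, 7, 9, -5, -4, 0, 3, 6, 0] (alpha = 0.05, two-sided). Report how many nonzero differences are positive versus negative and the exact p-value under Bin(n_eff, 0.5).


Step 1: Discard zero differences. Original n = 11; n_eff = number of nonzero differences = 9.
Nonzero differences (with sign): +7, -2, -5, +7, +9, -5, -4, +3, +6
Step 2: Count signs: positive = 5, negative = 4.
Step 3: Under H0: P(positive) = 0.5, so the number of positives S ~ Bin(9, 0.5).
Step 4: Two-sided exact p-value = sum of Bin(9,0.5) probabilities at or below the observed probability = 1.000000.
Step 5: alpha = 0.05. fail to reject H0.

n_eff = 9, pos = 5, neg = 4, p = 1.000000, fail to reject H0.


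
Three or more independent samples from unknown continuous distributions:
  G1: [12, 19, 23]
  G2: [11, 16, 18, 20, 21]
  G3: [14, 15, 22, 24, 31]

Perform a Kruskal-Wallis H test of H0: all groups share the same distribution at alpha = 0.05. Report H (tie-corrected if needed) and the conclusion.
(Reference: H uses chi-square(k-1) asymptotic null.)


Step 1: Combine all N = 13 observations and assign midranks.
sorted (value, group, rank): (11,G2,1), (12,G1,2), (14,G3,3), (15,G3,4), (16,G2,5), (18,G2,6), (19,G1,7), (20,G2,8), (21,G2,9), (22,G3,10), (23,G1,11), (24,G3,12), (31,G3,13)
Step 2: Sum ranks within each group.
R_1 = 20 (n_1 = 3)
R_2 = 29 (n_2 = 5)
R_3 = 42 (n_3 = 5)
Step 3: H = 12/(N(N+1)) * sum(R_i^2/n_i) - 3(N+1)
     = 12/(13*14) * (20^2/3 + 29^2/5 + 42^2/5) - 3*14
     = 0.065934 * 654.333 - 42
     = 1.142857.
Step 4: No ties, so H is used without correction.
Step 5: Under H0, H ~ chi^2(2); p-value = 0.564718.
Step 6: alpha = 0.05. fail to reject H0.

H = 1.1429, df = 2, p = 0.564718, fail to reject H0.


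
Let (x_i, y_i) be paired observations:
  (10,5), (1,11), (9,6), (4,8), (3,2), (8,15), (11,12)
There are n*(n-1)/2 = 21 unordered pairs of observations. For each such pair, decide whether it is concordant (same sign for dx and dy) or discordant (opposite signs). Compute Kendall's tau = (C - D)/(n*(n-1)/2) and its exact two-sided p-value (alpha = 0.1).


Step 1: Enumerate the 21 unordered pairs (i,j) with i<j and classify each by sign(x_j-x_i) * sign(y_j-y_i).
  (1,2):dx=-9,dy=+6->D; (1,3):dx=-1,dy=+1->D; (1,4):dx=-6,dy=+3->D; (1,5):dx=-7,dy=-3->C
  (1,6):dx=-2,dy=+10->D; (1,7):dx=+1,dy=+7->C; (2,3):dx=+8,dy=-5->D; (2,4):dx=+3,dy=-3->D
  (2,5):dx=+2,dy=-9->D; (2,6):dx=+7,dy=+4->C; (2,7):dx=+10,dy=+1->C; (3,4):dx=-5,dy=+2->D
  (3,5):dx=-6,dy=-4->C; (3,6):dx=-1,dy=+9->D; (3,7):dx=+2,dy=+6->C; (4,5):dx=-1,dy=-6->C
  (4,6):dx=+4,dy=+7->C; (4,7):dx=+7,dy=+4->C; (5,6):dx=+5,dy=+13->C; (5,7):dx=+8,dy=+10->C
  (6,7):dx=+3,dy=-3->D
Step 2: C = 11, D = 10, total pairs = 21.
Step 3: tau = (C - D)/(n(n-1)/2) = (11 - 10)/21 = 0.047619.
Step 4: Exact two-sided p-value (enumerate n! = 5040 permutations of y under H0): p = 1.000000.
Step 5: alpha = 0.1. fail to reject H0.

tau_b = 0.0476 (C=11, D=10), p = 1.000000, fail to reject H0.


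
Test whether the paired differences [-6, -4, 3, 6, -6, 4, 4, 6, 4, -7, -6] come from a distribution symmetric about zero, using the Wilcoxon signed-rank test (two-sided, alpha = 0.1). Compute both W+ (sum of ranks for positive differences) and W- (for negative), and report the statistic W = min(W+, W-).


Step 1: Drop any zero differences (none here) and take |d_i|.
|d| = [6, 4, 3, 6, 6, 4, 4, 6, 4, 7, 6]
Step 2: Midrank |d_i| (ties get averaged ranks).
ranks: |6|->8, |4|->3.5, |3|->1, |6|->8, |6|->8, |4|->3.5, |4|->3.5, |6|->8, |4|->3.5, |7|->11, |6|->8
Step 3: Attach original signs; sum ranks with positive sign and with negative sign.
W+ = 1 + 8 + 3.5 + 3.5 + 8 + 3.5 = 27.5
W- = 8 + 3.5 + 8 + 11 + 8 = 38.5
(Check: W+ + W- = 66 should equal n(n+1)/2 = 66.)
Step 4: Test statistic W = min(W+, W-) = 27.5.
Step 5: Ties in |d|, so use the tie-corrected normal approximation.
        E[W] = n(n+1)/4 = 11*12/4 = 33.
        Tie groups: |d|=4 (t=4), |d|=6 (t=5); sum(t^3 - t) = 180.
        Var[W] = n(n+1)(2n+1)/24 - sum(t^3-t)/48 = 3036/24 - 180/48 = 122.75.
        z = (W - E[W]) / sqrt(Var[W]) = (27.5 - 33) / 11.0793 = -0.4964.
        Two-sided p = 2*Phi(z) = 0.619596.
Step 6: alpha = 0.1. fail to reject H0.

W+ = 27.5, W- = 38.5, W = min = 27.5, p = 0.619596, fail to reject H0.


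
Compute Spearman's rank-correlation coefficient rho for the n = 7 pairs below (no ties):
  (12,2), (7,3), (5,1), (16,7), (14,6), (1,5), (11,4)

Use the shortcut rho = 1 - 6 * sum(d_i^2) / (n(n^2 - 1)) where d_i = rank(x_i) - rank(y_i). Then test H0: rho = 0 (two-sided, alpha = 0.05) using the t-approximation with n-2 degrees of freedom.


Step 1: Rank x and y separately (midranks; no ties here).
rank(x): 12->5, 7->3, 5->2, 16->7, 14->6, 1->1, 11->4
rank(y): 2->2, 3->3, 1->1, 7->7, 6->6, 5->5, 4->4
Step 2: d_i = R_x(i) - R_y(i); compute d_i^2.
  (5-2)^2=9, (3-3)^2=0, (2-1)^2=1, (7-7)^2=0, (6-6)^2=0, (1-5)^2=16, (4-4)^2=0
sum(d^2) = 26.
Step 3: rho = 1 - 6*26 / (7*(7^2 - 1)) = 1 - 156/336 = 0.535714.
Step 4: Under H0, t = rho * sqrt((n-2)/(1-rho^2)) = 1.4186 ~ t(5).
Step 5: Two-sided p-value from the t-distribution with 5 df = 0.215217.
Step 6: alpha = 0.05. fail to reject H0.

rho = 0.5357, p = 0.215217, fail to reject H0 at alpha = 0.05.


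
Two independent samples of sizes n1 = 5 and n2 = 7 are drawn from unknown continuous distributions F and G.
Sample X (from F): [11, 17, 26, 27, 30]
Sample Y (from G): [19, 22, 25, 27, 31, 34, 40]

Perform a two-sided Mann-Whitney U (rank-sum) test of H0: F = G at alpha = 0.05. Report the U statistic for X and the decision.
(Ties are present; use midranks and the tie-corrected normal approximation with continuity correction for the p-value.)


Step 1: Combine and sort all 12 observations; assign midranks.
sorted (value, group): (11,X), (17,X), (19,Y), (22,Y), (25,Y), (26,X), (27,X), (27,Y), (30,X), (31,Y), (34,Y), (40,Y)
ranks: 11->1, 17->2, 19->3, 22->4, 25->5, 26->6, 27->7.5, 27->7.5, 30->9, 31->10, 34->11, 40->12
Step 2: Rank sum for X: R1 = 1 + 2 + 6 + 7.5 + 9 = 25.5.
Step 3: U_X = R1 - n1(n1+1)/2 = 25.5 - 5*6/2 = 25.5 - 15 = 10.5.
       U_Y = n1*n2 - U_X = 35 - 10.5 = 24.5.
Step 4: Ties are present, so use the tie-corrected normal approximation (with continuity correction) for the p-value.
Step 5: p-value = 0.290307; compare to alpha = 0.05. fail to reject H0.

U_X = 10.5, p = 0.290307, fail to reject H0 at alpha = 0.05.


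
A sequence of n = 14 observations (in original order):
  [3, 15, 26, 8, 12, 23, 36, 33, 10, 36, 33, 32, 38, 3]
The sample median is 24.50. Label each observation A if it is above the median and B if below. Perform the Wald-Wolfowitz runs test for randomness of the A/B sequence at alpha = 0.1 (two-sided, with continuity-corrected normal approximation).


Step 1: Compute median = 24.50; label A = above, B = below.
Labels in order: BBABBBAABAAAAB  (n_A = 7, n_B = 7)
Step 2: Count runs R = 7.
Step 3: Under H0 (random ordering), E[R] = 2*n_A*n_B/(n_A+n_B) + 1 = 2*7*7/14 + 1 = 8.0000.
        Var[R] = 2*n_A*n_B*(2*n_A*n_B - n_A - n_B) / ((n_A+n_B)^2 * (n_A+n_B-1)) = 8232/2548 = 3.2308.
        SD[R] = 1.7974.
Step 4: Continuity-corrected z = (R + 0.5 - E[R]) / SD[R] = (7 + 0.5 - 8.0000) / 1.7974 = -0.2782.
Step 5: Two-sided p-value via normal approximation = 2*(1 - Phi(|z|)) = 0.780879.
Step 6: alpha = 0.1. fail to reject H0.

R = 7, z = -0.2782, p = 0.780879, fail to reject H0.


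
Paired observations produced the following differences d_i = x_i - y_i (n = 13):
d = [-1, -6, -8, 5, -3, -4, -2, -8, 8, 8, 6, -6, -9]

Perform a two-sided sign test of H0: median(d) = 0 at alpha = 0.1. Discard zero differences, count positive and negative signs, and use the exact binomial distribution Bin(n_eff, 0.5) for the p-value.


Step 1: Discard zero differences. Original n = 13; n_eff = number of nonzero differences = 13.
Nonzero differences (with sign): -1, -6, -8, +5, -3, -4, -2, -8, +8, +8, +6, -6, -9
Step 2: Count signs: positive = 4, negative = 9.
Step 3: Under H0: P(positive) = 0.5, so the number of positives S ~ Bin(13, 0.5).
Step 4: Two-sided exact p-value = sum of Bin(13,0.5) probabilities at or below the observed probability = 0.266846.
Step 5: alpha = 0.1. fail to reject H0.

n_eff = 13, pos = 4, neg = 9, p = 0.266846, fail to reject H0.
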